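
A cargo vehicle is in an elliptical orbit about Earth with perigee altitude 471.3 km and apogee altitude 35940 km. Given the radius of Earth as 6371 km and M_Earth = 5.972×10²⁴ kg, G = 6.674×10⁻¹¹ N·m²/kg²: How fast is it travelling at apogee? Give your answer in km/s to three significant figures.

v ≈ 1.62 km/s

μ = GM = 6.674×10⁻¹¹ × 5.972×10²⁴ = 3.986×10¹⁴ m³/s².
r_p = 6371 + 471.3 = 6842.3 km = 6.8423×10⁶ m.
r_a = 6371 + 35940 = 42311 km = 4.2311×10⁷ m.
Semi-major axis a = (r_p + r_a)/2 = 24577 km = 2.458×10⁷ m.
Vis-viva: v² = μ(2/r − 1/a) = 3.986×10¹⁴ × (4.727×10⁻⁸ − 4.069×10⁻⁸) = 2.623×10⁶ m²/s².
v = 1619 m/s = 1.619 km/s.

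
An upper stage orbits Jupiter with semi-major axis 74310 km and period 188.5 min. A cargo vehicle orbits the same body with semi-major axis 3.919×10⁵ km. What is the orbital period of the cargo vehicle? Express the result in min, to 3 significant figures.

T₂ ≈ 2280 min

Kepler's third law: T² ∝ a³, so T₂ = T₁ (a₂/a₁)^(3/2).
a₂/a₁ = 5.274, (a₂/a₁)^(3/2) = 12.11.
T₂ = 188.5 × 12.11 = 2283 min.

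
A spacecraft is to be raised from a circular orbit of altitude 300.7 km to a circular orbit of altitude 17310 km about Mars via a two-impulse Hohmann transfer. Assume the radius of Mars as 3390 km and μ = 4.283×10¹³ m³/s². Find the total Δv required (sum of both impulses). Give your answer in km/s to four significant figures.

Δv_total ≈ 1.679 km/s

r₁ = 3390 + 300.7 = 3690.7 km = 3.6907×10⁶ m.
r₂ = 3390 + 17310 = 20700 km = 2.0700×10⁷ m.
Transfer ellipse a_t = (r₁ + r₂)/2 = 1.220×10⁷ m.
At r₁: circular v_c1 = √(μ/r₁) = 3407 m/s; transfer-periapsis v_p = √[μ(2/r₁ − 1/a_t)] = 4438 m/s.
Δv₁ = v_p − v_c1 = 1032 m/s.
At r₂: circular v_c2 = √(μ/r₂) = 1438 m/s; transfer-apoapsis v_a = √[μ(2/r₂ − 1/a_t)] = 791.3 m/s.
Δv₂ = v_c2 − v_a = 647.1 m/s.
Total Δv = Δv₁ + Δv₂ = 1679 m/s = 1.679 km/s.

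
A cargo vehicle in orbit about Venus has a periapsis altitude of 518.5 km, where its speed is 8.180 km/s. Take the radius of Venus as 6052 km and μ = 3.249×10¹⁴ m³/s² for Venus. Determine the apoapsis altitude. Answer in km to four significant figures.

r_p = 6052 + 518.5 = 6570.5 km = 6.570×10⁶ m.
Specific energy ε = v²/2 − μ/r = -1.599×10⁷ J/kg, so a = −μ/(2ε) = 1.016×10⁷ m.
The apsides satisfy r_p + r_a = 2a, so the apoapsis radius is 2a − r_p = 1.375×10⁷ m = 13746 km.
Apoapsis altitude = 13746 − 6052 = 7693.8 km.

apoapsis altitude ≈ 7694 km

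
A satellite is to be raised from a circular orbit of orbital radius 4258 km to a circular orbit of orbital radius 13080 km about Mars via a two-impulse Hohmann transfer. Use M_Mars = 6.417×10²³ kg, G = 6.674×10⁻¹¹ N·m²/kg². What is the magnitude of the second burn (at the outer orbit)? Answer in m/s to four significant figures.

Δv ≈ 541.3 m/s

μ = GM = 6.674×10⁻¹¹ × 6.417×10²³ = 4.283×10¹³ m³/s².
r₁ = 4258 km = 4.258×10⁶ m.
r₂ = 13080 km = 1.308×10⁷ m.
Transfer ellipse a_t = (r₁ + r₂)/2 = 8.669×10⁶ m.
At r₁: circular v_c1 = √(μ/r₁) = 3171 m/s; transfer-periapsis v_p = √[μ(2/r₁ − 1/a_t)] = 3896 m/s.
At r₂: circular v_c2 = √(μ/r₂) = 1809 m/s; transfer-apoapsis v_a = √[μ(2/r₂ − 1/a_t)] = 1268 m/s.
Δv₂ = v_c2 − v_a = 541.3 m/s.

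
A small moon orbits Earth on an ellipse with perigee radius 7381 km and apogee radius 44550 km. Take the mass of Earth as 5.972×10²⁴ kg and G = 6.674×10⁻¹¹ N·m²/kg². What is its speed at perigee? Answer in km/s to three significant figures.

v ≈ 9.63 km/s

μ = GM = 6.674×10⁻¹¹ × 5.972×10²⁴ = 3.986×10¹⁴ m³/s².
Semi-major axis a = (r_p + r_a)/2 = 25966 km = 2.597×10⁷ m.
Vis-viva: v² = μ(2/r − 1/a) = 3.986×10¹⁴ × (2.710×10⁻⁷ − 3.851×10⁻⁸) = 9.265×10⁷ m²/s².
v = 9625 m/s = 9.625 km/s.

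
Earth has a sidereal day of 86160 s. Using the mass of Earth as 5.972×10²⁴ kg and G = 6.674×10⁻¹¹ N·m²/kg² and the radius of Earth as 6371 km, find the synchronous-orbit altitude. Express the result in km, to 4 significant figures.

μ = GM = 6.674×10⁻¹¹ × 5.972×10²⁴ = 3.986×10¹⁴ m³/s².
A synchronous orbit has period T, so by Kepler's third law a = (μT²/4π²)^(1/3).
μT²/4π² = 3.986×10¹⁴ × (8.616×10⁴)² / 39.48 = 7.495×10²² m³.
a = 4.216×10⁷ m = 42162 km.
Altitude h = a − R = 42162 − 6371 = 35791 km.

h_sync ≈ 35790 km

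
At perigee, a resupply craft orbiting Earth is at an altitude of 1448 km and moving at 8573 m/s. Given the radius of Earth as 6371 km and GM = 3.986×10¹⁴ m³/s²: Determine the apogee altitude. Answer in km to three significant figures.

apogee altitude ≈ 13800 km

r_p = 6371 + 1448 = 7819.0 km = 7.819×10⁶ m.
Specific energy ε = v²/2 − μ/r = -1.423×10⁷ J/kg, so a = −μ/(2ε) = 1.401×10⁷ m.
The apsides satisfy r_p + r_a = 2a, so the apogee radius is 2a − r_p = 2.019×10⁷ m = 20192 km.
Apogee altitude = 20192 − 6371 = 13821 km.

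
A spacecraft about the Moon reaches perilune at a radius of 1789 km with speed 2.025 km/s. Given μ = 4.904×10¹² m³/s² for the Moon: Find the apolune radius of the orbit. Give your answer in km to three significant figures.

apolune radius ≈ 5310 km

r_p = 1.789×10⁶ m.
Specific energy ε = v²/2 − μ/r = -6.909×10⁵ J/kg, so a = −μ/(2ε) = 3.549×10⁶ m.
The apsides satisfy r_p + r_a = 2a, so the apolune radius is 2a − r_p = 5.309×10⁶ m = 5309.2 km.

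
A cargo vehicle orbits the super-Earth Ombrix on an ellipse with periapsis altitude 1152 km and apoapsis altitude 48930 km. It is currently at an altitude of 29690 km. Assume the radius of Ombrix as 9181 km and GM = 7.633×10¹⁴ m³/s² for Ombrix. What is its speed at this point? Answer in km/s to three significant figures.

v ≈ 4.12 km/s

r_p = 9181 + 1152 = 10333 km = 1.0333×10⁷ m.
r_a = 9181 + 48930 = 58111 km = 5.8111×10⁷ m.
r = 9181 + 29690 = 38871 km = 3.887×10⁷ m.
Semi-major axis a = (r_p + r_a)/2 = 34222 km = 3.422×10⁷ m.
Vis-viva: v² = μ(2/r − 1/a) = 7.633×10¹⁴ × (5.145×10⁻⁸ − 2.922×10⁻⁸) = 1.697×10⁷ m²/s².
v = 4119 m/s = 4.119 km/s.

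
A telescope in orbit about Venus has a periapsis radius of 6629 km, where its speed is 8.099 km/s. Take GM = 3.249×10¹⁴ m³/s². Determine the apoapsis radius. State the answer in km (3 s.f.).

apoapsis radius ≈ 13400 km

r_p = 6.629×10⁶ m.
Specific energy ε = v²/2 − μ/r = -1.622×10⁷ J/kg, so a = −μ/(2ε) = 1.002×10⁷ m.
The apsides satisfy r_p + r_a = 2a, so the apoapsis radius is 2a − r_p = 1.341×10⁷ m = 13408 km.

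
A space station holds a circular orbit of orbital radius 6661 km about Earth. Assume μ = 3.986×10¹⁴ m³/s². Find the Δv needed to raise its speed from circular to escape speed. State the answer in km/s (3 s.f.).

Δv ≈ 3.20 km/s

r = 6661 km = 6.661×10⁶ m.
Circular speed v_c = √(μ/r) = 7736 m/s.
Escape speed v_esc = √(2μ/r) = √2 × v_c = 10940 m/s.
Δv = v_esc − v_c = 3204 m/s = 3.204 km/s.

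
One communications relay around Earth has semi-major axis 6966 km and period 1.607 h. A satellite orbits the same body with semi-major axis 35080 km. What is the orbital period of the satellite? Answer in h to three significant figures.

T₂ ≈ 18.2 h

Kepler's third law: T² ∝ a³, so T₂ = T₁ (a₂/a₁)^(3/2).
a₂/a₁ = 5.036, (a₂/a₁)^(3/2) = 11.30.
T₂ = 1.607 × 11.30 = 18.16 h.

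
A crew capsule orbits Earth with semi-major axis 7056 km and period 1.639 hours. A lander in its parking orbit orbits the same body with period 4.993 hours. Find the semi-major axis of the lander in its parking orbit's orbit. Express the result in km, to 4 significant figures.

a₂ ≈ 14830 km

Kepler's third law: a³ ∝ T², so a₂ = a₁ (T₂/T₁)^(2/3).
T₂/T₁ = 3.046, (T₂/T₁)^(2/3) = 2.101.
a₂ = 7056 × 2.101 = 14830 km.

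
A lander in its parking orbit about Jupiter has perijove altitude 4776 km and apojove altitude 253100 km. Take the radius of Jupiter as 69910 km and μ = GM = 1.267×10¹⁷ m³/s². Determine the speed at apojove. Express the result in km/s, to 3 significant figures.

r_p = 69910 + 4776 = 74686 km = 7.4686×10⁷ m.
r_a = 69910 + 253100 = 323010 km = 3.2301×10⁸ m.
Semi-major axis a = (r_p + r_a)/2 = 1.9885×10⁵ km = 1.988×10⁸ m.
Vis-viva: v² = μ(2/r − 1/a) = 1.267×10¹⁷ × (6.192×10⁻⁹ − 5.029×10⁻⁹) = 1.473×10⁸ m²/s².
v = 12140 m/s = 12.14 km/s.

v ≈ 12.1 km/s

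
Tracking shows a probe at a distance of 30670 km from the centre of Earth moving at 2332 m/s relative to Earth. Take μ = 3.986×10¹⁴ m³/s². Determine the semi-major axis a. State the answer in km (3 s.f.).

r = 3.067×10⁷ m.
Vis-viva rearranged: 1/a = 2/r − v²/μ = 6.521×10⁻⁸ − 1.364×10⁻⁸ = 5.157×10⁻⁸ m⁻¹.
a = 1.939×10⁷ m = 19392 km.

a ≈ 19400 km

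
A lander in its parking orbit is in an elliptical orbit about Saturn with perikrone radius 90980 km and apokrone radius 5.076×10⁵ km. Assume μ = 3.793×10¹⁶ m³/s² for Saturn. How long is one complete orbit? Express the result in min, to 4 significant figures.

T ≈ 2784 min

Semi-major axis a = (r_p + r_a)/2 = (90980 + 5.0760×10⁵)/2 = 2.9929×10⁵ km = 2.993×10⁸ m.
By Kepler's third law T = 2π√(a³/μ) = 2π × 2.659×10⁴ = 1.670×10⁵ s.
= 2784 min.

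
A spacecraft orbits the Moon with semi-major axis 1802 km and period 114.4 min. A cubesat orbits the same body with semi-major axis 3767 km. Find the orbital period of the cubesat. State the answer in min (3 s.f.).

Kepler's third law: T² ∝ a³, so T₂ = T₁ (a₂/a₁)^(3/2).
a₂/a₁ = 2.090, (a₂/a₁)^(3/2) = 3.022.
T₂ = 114.4 × 3.022 = 345.8 min.

T₂ ≈ 346 min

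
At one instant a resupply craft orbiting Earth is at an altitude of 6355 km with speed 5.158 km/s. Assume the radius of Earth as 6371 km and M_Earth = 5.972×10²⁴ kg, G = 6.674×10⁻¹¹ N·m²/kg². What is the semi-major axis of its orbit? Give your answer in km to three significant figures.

a ≈ 11100 km

μ = GM = 6.674×10⁻¹¹ × 5.972×10²⁴ = 3.986×10¹⁴ m³/s².
r = 6371 + 6355 = 12726 km = 1.273×10⁷ m.
Vis-viva rearranged: 1/a = 2/r − v²/μ = 1.572×10⁻⁷ − 6.675×10⁻⁸ = 9.041×10⁻⁸ m⁻¹.
a = 1.106×10⁷ m = 11061 km.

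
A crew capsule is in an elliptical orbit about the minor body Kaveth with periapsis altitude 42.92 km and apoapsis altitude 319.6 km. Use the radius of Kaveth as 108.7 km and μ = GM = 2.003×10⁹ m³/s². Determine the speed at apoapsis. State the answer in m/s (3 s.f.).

r_p = 108.7 + 42.92 = 151.62 km = 1.5162×10⁵ m.
r_a = 108.7 + 319.6 = 428.30 km = 4.2830×10⁵ m.
Semi-major axis a = (r_p + r_a)/2 = 289.96 km = 2.900×10⁵ m.
Vis-viva: v² = μ(2/r − 1/a) = 2.003×10⁹ × (4.670×10⁻⁶ − 3.449×10⁻⁶) = 2.445×10³ m²/s².
v = 49.45 m/s.

v ≈ 49.5 m/s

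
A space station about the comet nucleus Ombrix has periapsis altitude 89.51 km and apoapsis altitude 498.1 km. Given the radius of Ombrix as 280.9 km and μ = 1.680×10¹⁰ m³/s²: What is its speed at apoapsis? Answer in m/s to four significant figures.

v ≈ 117.9 m/s

r_p = 280.9 + 89.51 = 370.41 km = 3.7041×10⁵ m.
r_a = 280.9 + 498.1 = 779.00 km = 7.7900×10⁵ m.
Semi-major axis a = (r_p + r_a)/2 = 574.70 km = 5.747×10⁵ m.
Vis-viva: v² = μ(2/r − 1/a) = 1.680×10¹⁰ × (2.567×10⁻⁶ − 1.740×10⁻⁶) = 1.390×10⁴ m²/s².
v = 117.9 m/s.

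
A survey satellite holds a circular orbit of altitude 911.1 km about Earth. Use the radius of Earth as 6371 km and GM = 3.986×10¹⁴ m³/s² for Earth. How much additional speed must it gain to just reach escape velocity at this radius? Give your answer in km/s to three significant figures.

r = 6371 + 911.1 = 7282.1 km = 7.2821×10⁶ m.
Circular speed v_c = √(μ/r) = 7398 m/s.
Escape speed v_esc = √(2μ/r) = √2 × v_c = 10460 m/s.
Δv = v_esc − v_c = 3065 m/s = 3.065 km/s.

Δv ≈ 3.06 km/s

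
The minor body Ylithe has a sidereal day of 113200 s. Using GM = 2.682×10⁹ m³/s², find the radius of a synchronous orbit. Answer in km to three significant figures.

r_sync ≈ 955 km

A synchronous orbit has period T, so by Kepler's third law a = (μT²/4π²)^(1/3).
μT²/4π² = 2.682×10⁹ × (1.132×10⁵)² / 39.48 = 8.705×10¹⁷ m³.
a = 9.548×10⁵ m = 954.84 km.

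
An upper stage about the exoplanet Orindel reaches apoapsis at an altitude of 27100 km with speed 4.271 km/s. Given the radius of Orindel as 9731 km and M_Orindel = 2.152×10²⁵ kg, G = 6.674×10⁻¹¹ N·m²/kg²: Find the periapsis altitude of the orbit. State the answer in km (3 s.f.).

μ = GM = 6.674×10⁻¹¹ × 2.152×10²⁵ = 1.436×10¹⁵ m³/s².
r_a = 9731 + 27100 = 36831 km = 3.683×10⁷ m.
Specific energy ε = v²/2 − μ/r = -2.987×10⁷ J/kg, so a = −μ/(2ε) = 2.404×10⁷ m.
The apsides satisfy r_p + r_a = 2a, so the periapsis radius is 2a − r_a = 1.124×10⁷ m = 11244 km.
Periapsis altitude = 11244 − 9731 = 1513.4 km.

periapsis altitude ≈ 1510 km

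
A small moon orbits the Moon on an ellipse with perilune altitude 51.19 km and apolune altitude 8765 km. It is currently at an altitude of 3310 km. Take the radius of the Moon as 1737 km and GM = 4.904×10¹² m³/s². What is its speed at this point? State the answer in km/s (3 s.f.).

r_p = 1737 + 51.19 = 1788.2 km = 1.7882×10⁶ m.
r_a = 1737 + 8765 = 10502 km = 1.0502×10⁷ m.
r = 1737 + 3310 = 5047.0 km = 5.047×10⁶ m.
Semi-major axis a = (r_p + r_a)/2 = 6145.1 km = 6.145×10⁶ m.
Vis-viva: v² = μ(2/r − 1/a) = 4.904×10¹² × (3.963×10⁻⁷ − 1.627×10⁻⁷) = 1.145×10⁶ m²/s².
v = 1070 m/s = 1.070 km/s.

v ≈ 1.07 km/s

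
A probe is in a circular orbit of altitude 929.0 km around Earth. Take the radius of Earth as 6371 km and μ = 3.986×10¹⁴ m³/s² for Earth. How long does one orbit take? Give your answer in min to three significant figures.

r = 6371 + 929.0 = 7300.0 km = 7.3000×10⁶ m.
Kepler's third law: T = 2π√(r³/μ) = 2π√((7.300×10⁶)³ / 3.986×10¹⁴).
r³/μ = 9.760×10⁵ s², so T = 2π × 9.879×10² = 6.207×10³ s.
Converting: 6.207×10³ s ÷ 60.00 = 103.5 min.

T ≈ 103 min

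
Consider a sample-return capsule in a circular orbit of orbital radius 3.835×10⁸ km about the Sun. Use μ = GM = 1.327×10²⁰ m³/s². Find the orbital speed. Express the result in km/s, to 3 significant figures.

v ≈ 18.6 km/s

r = 3.835×10⁸ km = 3.835×10¹¹ m.
For a circular orbit v = √(μ/r) = √(1.327×10²⁰ / 3.835×10¹¹) = √(3.460×10⁸) = 18600 m/s.
That is 18.60 km/s.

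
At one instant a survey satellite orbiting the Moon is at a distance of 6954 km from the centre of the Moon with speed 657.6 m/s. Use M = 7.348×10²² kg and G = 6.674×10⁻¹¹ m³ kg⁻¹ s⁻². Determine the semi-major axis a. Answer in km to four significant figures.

a ≈ 5014 km

μ = GM = 6.674×10⁻¹¹ × 7.348×10²² = 4.904×10¹² m³/s².
r = 6.954×10⁶ m.
Specific orbital energy ε = v²/2 − μ/r = (657.6)²/2 − 4.904×10¹²/6.954×10⁶ = -4.890×10⁵ J/kg.
Since ε = −μ/(2a), a = −μ/(2ε) = 5.014×10⁶ m = 5014.4 km.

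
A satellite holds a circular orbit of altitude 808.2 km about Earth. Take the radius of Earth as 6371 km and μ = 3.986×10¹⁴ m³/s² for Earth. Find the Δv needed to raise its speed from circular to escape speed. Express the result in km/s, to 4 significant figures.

r = 6371 + 808.2 = 7179.2 km = 7.1792×10⁶ m.
Circular speed v_c = √(μ/r) = 7451 m/s.
Escape speed v_esc = √(2μ/r) = √2 × v_c = 10540 m/s.
Δv = v_esc − v_c = 3086 m/s = 3.086 km/s.

Δv ≈ 3.086 km/s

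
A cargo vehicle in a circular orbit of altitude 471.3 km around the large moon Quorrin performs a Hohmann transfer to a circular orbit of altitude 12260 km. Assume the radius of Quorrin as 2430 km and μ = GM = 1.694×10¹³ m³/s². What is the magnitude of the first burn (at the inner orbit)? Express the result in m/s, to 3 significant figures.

Δv ≈ 706 m/s

r₁ = 2430 + 471.3 = 2901.3 km = 2.9013×10⁶ m.
r₂ = 2430 + 12260 = 14690 km = 1.4690×10⁷ m.
Transfer ellipse a_t = (r₁ + r₂)/2 = 8.796×10⁶ m.
At r₁: circular v_c1 = √(μ/r₁) = 2416 m/s; transfer-periapsis v_p = √[μ(2/r₁ − 1/a_t)] = 3123 m/s.
Δv₁ = v_p − v_c1 = 706.4 m/s.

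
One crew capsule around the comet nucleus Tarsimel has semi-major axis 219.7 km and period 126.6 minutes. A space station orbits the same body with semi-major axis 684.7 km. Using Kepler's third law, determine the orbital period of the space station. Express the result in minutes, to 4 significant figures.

Kepler's third law: T² ∝ a³, so T₂ = T₁ (a₂/a₁)^(3/2).
a₂/a₁ = 3.117, (a₂/a₁)^(3/2) = 5.502.
T₂ = 126.6 × 5.502 = 696.5 minutes.

T₂ ≈ 696.5 minutes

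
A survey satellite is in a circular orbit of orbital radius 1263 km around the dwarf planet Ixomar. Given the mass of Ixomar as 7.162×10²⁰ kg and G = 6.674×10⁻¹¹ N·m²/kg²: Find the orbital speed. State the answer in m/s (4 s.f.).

v ≈ 194.5 m/s

μ = GM = 6.674×10⁻¹¹ × 7.162×10²⁰ = 4.780×10¹⁰ m³/s².
r = 1263 km = 1.263×10⁶ m.
For a circular orbit v = √(μ/r) = √(4.780×10¹⁰ / 1.263×10⁶) = √(3.785×10⁴) = 194.5 m/s.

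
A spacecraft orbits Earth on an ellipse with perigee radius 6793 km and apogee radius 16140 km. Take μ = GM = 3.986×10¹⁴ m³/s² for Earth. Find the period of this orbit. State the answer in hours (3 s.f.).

T ≈ 3.39 hours

Semi-major axis a = (r_p + r_a)/2 = (6793.0 + 16140)/2 = 11466 km = 1.147×10⁷ m.
By Kepler's third law T = 2π√(a³/μ) = 2π × 1.945×10³ = 1.222×10⁴ s.
= 3.394 hours.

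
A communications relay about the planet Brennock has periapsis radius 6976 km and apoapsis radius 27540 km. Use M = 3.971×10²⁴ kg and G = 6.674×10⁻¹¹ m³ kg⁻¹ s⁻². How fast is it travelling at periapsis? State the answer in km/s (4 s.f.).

μ = GM = 6.674×10⁻¹¹ × 3.971×10²⁴ = 2.650×10¹⁴ m³/s².
Semi-major axis a = (r_p + r_a)/2 = 17258 km = 1.726×10⁷ m.
Vis-viva: v² = μ(2/r − 1/a) = 2.650×10¹⁴ × (2.867×10⁻⁷ − 5.794×10⁻⁸) = 6.063×10⁷ m²/s².
v = 7786 m/s = 7.786 km/s.

v ≈ 7.786 km/s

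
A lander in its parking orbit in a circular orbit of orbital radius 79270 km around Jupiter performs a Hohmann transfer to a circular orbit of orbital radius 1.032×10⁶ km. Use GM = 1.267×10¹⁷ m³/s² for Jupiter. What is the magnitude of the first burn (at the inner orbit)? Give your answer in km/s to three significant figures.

Δv ≈ 14.5 km/s

r₁ = 79270 km = 7.927×10⁷ m.
r₂ = 1.032×10⁶ km = 1.032×10⁹ m.
Transfer ellipse a_t = (r₁ + r₂)/2 = 5.556×10⁸ m.
At r₁: circular v_c1 = √(μ/r₁) = 39980 m/s; transfer-perijove v_p = √[μ(2/r₁ − 1/a_t)] = 54490 m/s.
Δv₁ = v_p − v_c1 = 14510 m/s.
= 14.51 km/s.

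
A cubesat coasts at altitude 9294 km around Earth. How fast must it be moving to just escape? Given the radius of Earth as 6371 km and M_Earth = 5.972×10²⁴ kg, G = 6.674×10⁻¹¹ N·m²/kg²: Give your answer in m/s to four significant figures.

μ = GM = 6.674×10⁻¹¹ × 5.972×10²⁴ = 3.986×10¹⁴ m³/s².
r = 6371 + 9294 = 15665 km = 1.5665×10⁷ m.
Escape speed v_esc = √(2μ/r) = √(2 × 3.986×10¹⁴ / 1.566×10⁷) = √(5.089×10⁷) = 7134 m/s.

v_esc ≈ 7134 m/s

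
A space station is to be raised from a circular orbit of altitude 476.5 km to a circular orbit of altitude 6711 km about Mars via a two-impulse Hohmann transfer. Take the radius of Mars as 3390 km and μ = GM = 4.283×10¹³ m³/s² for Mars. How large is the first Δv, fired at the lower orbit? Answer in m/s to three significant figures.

r₁ = 3390 + 476.5 = 3866.5 km = 3.8665×10⁶ m.
r₂ = 3390 + 6711 = 10101 km = 1.0101×10⁷ m.
Transfer ellipse a_t = (r₁ + r₂)/2 = 6.984×10⁶ m.
At r₁: circular v_c1 = √(μ/r₁) = 3328 m/s; transfer-periapsis v_p = √[μ(2/r₁ − 1/a_t)] = 4003 m/s.
Δv₁ = v_p − v_c1 = 674.5 m/s.

Δv ≈ 674 m/s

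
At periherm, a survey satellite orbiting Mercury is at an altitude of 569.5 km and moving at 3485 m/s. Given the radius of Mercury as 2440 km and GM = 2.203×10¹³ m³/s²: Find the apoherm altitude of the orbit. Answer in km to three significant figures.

apoherm altitude ≈ 12200 km

r_p = 2440 + 569.5 = 3009.5 km = 3.010×10⁶ m.
Specific energy ε = v²/2 − μ/r = -1.248×10⁶ J/kg, so a = −μ/(2ε) = 8.829×10⁶ m.
The apsides satisfy r_p + r_a = 2a, so the apoherm radius is 2a − r_p = 1.465×10⁷ m = 14649 km.
Apoherm altitude = 14649 − 2440 = 12209 km.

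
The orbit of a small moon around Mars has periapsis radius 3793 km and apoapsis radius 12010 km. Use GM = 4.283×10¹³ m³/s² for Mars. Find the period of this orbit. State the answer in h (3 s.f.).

Semi-major axis a = (r_p + r_a)/2 = (3793.0 + 12010)/2 = 7901.5 km = 7.902×10⁶ m.
By Kepler's third law T = 2π√(a³/μ) = 2π × 3.394×10³ = 2.132×10⁴ s.
= 5.923 h.

T ≈ 5.92 h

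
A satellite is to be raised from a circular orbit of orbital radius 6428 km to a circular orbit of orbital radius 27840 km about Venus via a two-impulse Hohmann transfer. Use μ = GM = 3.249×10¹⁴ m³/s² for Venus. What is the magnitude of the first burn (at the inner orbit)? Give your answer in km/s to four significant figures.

r₁ = 6428 km = 6.428×10⁶ m.
r₂ = 27840 km = 2.784×10⁷ m.
Transfer ellipse a_t = (r₁ + r₂)/2 = 1.713×10⁷ m.
At r₁: circular v_c1 = √(μ/r₁) = 7109 m/s; transfer-periapsis v_p = √[μ(2/r₁ − 1/a_t)] = 9062 m/s.
Δv₁ = v_p − v_c1 = 1953 m/s.
= 1.953 km/s.

Δv ≈ 1.953 km/s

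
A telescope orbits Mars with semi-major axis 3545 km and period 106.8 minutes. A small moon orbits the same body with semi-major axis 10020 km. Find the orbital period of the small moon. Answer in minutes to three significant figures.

Kepler's third law: T² ∝ a³, so T₂ = T₁ (a₂/a₁)^(3/2).
a₂/a₁ = 2.827, (a₂/a₁)^(3/2) = 4.752.
T₂ = 106.8 × 4.752 = 507.5 minutes.

T₂ ≈ 508 minutes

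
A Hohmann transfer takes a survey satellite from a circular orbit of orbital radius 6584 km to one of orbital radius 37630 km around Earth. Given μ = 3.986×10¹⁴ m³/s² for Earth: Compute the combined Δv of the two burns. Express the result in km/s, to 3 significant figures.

Δv_total ≈ 3.85 km/s

r₁ = 6584 km = 6.584×10⁶ m.
r₂ = 37630 km = 3.763×10⁷ m.
Transfer ellipse a_t = (r₁ + r₂)/2 = 2.211×10⁷ m.
At r₁: circular v_c1 = √(μ/r₁) = 7781 m/s; transfer-perigee v_p = √[μ(2/r₁ − 1/a_t)] = 10150 m/s.
Δv₁ = v_p − v_c1 = 2371 m/s.
At r₂: circular v_c2 = √(μ/r₂) = 3255 m/s; transfer-apogee v_a = √[μ(2/r₂ − 1/a_t)] = 1776 m/s.
Δv₂ = v_c2 − v_a = 1478 m/s.
Total Δv = Δv₁ + Δv₂ = 3849 m/s = 3.849 km/s.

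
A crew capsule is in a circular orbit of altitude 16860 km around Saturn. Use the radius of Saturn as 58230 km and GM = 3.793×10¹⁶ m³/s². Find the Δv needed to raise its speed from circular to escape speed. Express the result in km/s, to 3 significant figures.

Δv ≈ 9.31 km/s

r = 58230 + 16860 = 75090 km = 7.5090×10⁷ m.
Circular speed v_c = √(μ/r) = 22480 m/s.
Escape speed v_esc = √(2μ/r) = √2 × v_c = 31780 m/s.
Δv = v_esc − v_c = 9309 m/s = 9.309 km/s.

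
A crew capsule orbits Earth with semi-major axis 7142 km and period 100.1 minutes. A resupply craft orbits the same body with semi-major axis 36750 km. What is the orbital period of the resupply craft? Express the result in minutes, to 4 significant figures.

Kepler's third law: T² ∝ a³, so T₂ = T₁ (a₂/a₁)^(3/2).
a₂/a₁ = 5.146, (a₂/a₁)^(3/2) = 11.67.
T₂ = 100.1 × 11.67 = 1168 minutes.

T₂ ≈ 1168 minutes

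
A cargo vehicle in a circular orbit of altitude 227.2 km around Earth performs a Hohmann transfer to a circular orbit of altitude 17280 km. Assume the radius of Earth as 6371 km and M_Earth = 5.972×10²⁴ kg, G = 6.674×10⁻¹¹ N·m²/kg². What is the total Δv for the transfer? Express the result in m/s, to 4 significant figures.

μ = GM = 6.674×10⁻¹¹ × 5.972×10²⁴ = 3.986×10¹⁴ m³/s².
r₁ = 6371 + 227.2 = 6598.2 km = 6.5982×10⁶ m.
r₂ = 6371 + 17280 = 23651 km = 2.3651×10⁷ m.
Transfer ellipse a_t = (r₁ + r₂)/2 = 1.512×10⁷ m.
At r₁: circular v_c1 = √(μ/r₁) = 7772 m/s; transfer-perigee v_p = √[μ(2/r₁ − 1/a_t)] = 9719 m/s.
Δv₁ = v_p − v_c1 = 1947 m/s.
At r₂: circular v_c2 = √(μ/r₂) = 4105 m/s; transfer-apogee v_a = √[μ(2/r₂ − 1/a_t)] = 2711 m/s.
Δv₂ = v_c2 − v_a = 1394 m/s.
Total Δv = Δv₁ + Δv₂ = 3341 m/s.

Δv_total ≈ 3341 m/s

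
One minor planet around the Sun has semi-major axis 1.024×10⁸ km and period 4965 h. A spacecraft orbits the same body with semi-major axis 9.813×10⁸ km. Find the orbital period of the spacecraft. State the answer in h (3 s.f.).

Kepler's third law: T² ∝ a³, so T₂ = T₁ (a₂/a₁)^(3/2).
a₂/a₁ = 9.583, (a₂/a₁)^(3/2) = 29.67.
T₂ = 4965 × 29.67 = 1.473×10⁵ h.

T₂ ≈ 1.47×10⁵ h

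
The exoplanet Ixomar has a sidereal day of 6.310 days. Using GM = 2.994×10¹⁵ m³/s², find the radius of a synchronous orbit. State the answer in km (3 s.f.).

T = 6.310 days = 5.452×10⁵ s.
A synchronous orbit has period T, so by Kepler's third law a = (μT²/4π²)^(1/3).
μT²/4π² = 2.994×10¹⁵ × (5.452×10⁵)² / 39.48 = 2.254×10²⁵ m³.
a = 2.825×10⁸ m = 2.8248×10⁵ km.

r_sync ≈ 2.82×10⁵ km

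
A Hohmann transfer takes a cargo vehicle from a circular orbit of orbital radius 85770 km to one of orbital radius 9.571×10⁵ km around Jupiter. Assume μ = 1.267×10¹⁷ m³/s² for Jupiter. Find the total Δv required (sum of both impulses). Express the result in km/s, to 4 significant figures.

r₁ = 85770 km = 8.577×10⁷ m.
r₂ = 9.571×10⁵ km = 9.571×10⁸ m.
Transfer ellipse a_t = (r₁ + r₂)/2 = 5.214×10⁸ m.
At r₁: circular v_c1 = √(μ/r₁) = 38430 m/s; transfer-perijove v_p = √[μ(2/r₁ − 1/a_t)] = 52070 m/s.
Δv₁ = v_p − v_c1 = 13640 m/s.
At r₂: circular v_c2 = √(μ/r₂) = 11510 m/s; transfer-apojove v_a = √[μ(2/r₂ − 1/a_t)] = 4666 m/s.
Δv₂ = v_c2 − v_a = 6839 m/s.
Total Δv = Δv₁ + Δv₂ = 20480 m/s = 20.48 km/s.

Δv_total ≈ 20.48 km/s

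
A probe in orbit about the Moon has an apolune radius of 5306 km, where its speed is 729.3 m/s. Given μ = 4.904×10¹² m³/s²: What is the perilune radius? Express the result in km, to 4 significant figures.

r_a = 5.306×10⁶ m.
Specific energy ε = v²/2 − μ/r = -6.583×10⁵ J/kg, so a = −μ/(2ε) = 3.725×10⁶ m.
The apsides satisfy r_p + r_a = 2a, so the perilune radius is 2a − r_a = 2.144×10⁶ m = 2143.5 km.

perilune radius ≈ 2144 km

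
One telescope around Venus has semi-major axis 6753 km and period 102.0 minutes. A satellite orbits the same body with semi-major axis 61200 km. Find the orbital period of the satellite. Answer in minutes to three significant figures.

T₂ ≈ 2780 minutes

Kepler's third law: T² ∝ a³, so T₂ = T₁ (a₂/a₁)^(3/2).
a₂/a₁ = 9.063, (a₂/a₁)^(3/2) = 27.28.
T₂ = 102.0 × 27.28 = 2783 minutes.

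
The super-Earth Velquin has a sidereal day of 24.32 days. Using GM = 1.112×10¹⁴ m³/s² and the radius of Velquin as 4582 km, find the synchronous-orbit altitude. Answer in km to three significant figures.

h_sync ≈ 2.27×10⁵ km

T = 24.32 days = 2.101×10⁶ s.
A synchronous orbit has period T, so by Kepler's third law a = (μT²/4π²)^(1/3).
μT²/4π² = 1.112×10¹⁴ × (2.101×10⁶)² / 39.48 = 1.244×10²⁵ m³.
a = 2.317×10⁸ m = 2.3169×10⁵ km.
Altitude h = a − R = 2.3169×10⁵ − 4582 = 2.2710×10⁵ km.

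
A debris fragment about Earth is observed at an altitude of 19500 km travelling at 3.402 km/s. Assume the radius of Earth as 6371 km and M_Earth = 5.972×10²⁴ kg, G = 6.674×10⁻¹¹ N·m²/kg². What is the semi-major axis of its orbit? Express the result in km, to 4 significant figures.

μ = GM = 6.674×10⁻¹¹ × 5.972×10²⁴ = 3.986×10¹⁴ m³/s².
r = 6371 + 19500 = 25871 km = 2.587×10⁷ m.
Vis-viva rearranged: 1/a = 2/r − v²/μ = 7.731×10⁻⁸ − 2.904×10⁻⁸ = 4.827×10⁻⁸ m⁻¹.
a = 2.072×10⁷ m = 20717 km.

a ≈ 20720 km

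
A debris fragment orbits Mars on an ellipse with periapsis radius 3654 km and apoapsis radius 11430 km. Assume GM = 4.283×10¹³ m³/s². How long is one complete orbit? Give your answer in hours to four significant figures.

Semi-major axis a = (r_p + r_a)/2 = (3654.0 + 11430)/2 = 7542.0 km = 7.542×10⁶ m.
By Kepler's third law T = 2π√(a³/μ) = 2π × 3.165×10³ = 1.989×10⁴ s.
= 5.524 hours.

T ≈ 5.524 hours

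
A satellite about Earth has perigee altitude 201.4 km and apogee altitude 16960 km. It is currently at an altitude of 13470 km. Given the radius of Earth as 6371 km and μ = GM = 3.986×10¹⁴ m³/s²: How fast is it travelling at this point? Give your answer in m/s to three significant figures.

v ≈ 3680 m/s

r_p = 6371 + 201.4 = 6572.4 km = 6.5724×10⁶ m.
r_a = 6371 + 16960 = 23331 km = 2.3331×10⁷ m.
r = 6371 + 13470 = 19841 km = 1.984×10⁷ m.
Semi-major axis a = (r_p + r_a)/2 = 14952 km = 1.495×10⁷ m.
Vis-viva: v² = μ(2/r − 1/a) = 3.986×10¹⁴ × (1.008×10⁻⁷ − 6.688×10⁻⁸) = 1.352×10⁷ m²/s².
v = 3677 m/s.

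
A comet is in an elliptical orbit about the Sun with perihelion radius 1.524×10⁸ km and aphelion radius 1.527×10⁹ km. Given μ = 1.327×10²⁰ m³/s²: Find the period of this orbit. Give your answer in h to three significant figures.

Semi-major axis a = (r_p + r_a)/2 = (1.5240×10⁸ + 1.5270×10⁹)/2 = 8.3970×10⁸ km = 8.397×10¹¹ m.
By Kepler's third law T = 2π√(a³/μ) = 2π × 6.680×10⁷ = 4.197×10⁸ s.
= 1.166×10⁵ h.

T ≈ 117000 h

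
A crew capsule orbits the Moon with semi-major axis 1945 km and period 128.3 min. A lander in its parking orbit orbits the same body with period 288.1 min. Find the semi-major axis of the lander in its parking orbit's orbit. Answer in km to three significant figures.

Kepler's third law: a³ ∝ T², so a₂ = a₁ (T₂/T₁)^(2/3).
T₂/T₁ = 2.246, (T₂/T₁)^(2/3) = 1.715.
a₂ = 1945 × 1.715 = 3335 km.

a₂ ≈ 3340 km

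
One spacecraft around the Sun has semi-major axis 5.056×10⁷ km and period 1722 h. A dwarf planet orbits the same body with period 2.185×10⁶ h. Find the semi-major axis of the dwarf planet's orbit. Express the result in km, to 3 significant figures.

a₂ ≈ 5.93×10⁹ km

Kepler's third law: a³ ∝ T², so a₂ = a₁ (T₂/T₁)^(2/3).
T₂/T₁ = 1269, (T₂/T₁)^(2/3) = 117.2.
a₂ = 5.056×10⁷ × 117.2 = 5.926×10⁹ km.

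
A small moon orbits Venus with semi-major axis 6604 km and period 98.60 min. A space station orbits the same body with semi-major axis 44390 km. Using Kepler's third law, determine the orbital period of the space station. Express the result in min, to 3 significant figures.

Kepler's third law: T² ∝ a³, so T₂ = T₁ (a₂/a₁)^(3/2).
a₂/a₁ = 6.722, (a₂/a₁)^(3/2) = 17.43.
T₂ = 98.60 × 17.43 = 1718 min.

T₂ ≈ 1720 min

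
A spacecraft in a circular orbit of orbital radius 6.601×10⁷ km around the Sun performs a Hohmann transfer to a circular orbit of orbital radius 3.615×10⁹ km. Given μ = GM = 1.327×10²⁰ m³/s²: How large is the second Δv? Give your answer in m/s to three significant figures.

Δv ≈ 4910 m/s

r₁ = 6.601×10⁷ km = 6.601×10¹⁰ m.
r₂ = 3.615×10⁹ km = 3.615×10¹² m.
Transfer ellipse a_t = (r₁ + r₂)/2 = 1.841×10¹² m.
At r₁: circular v_c1 = √(μ/r₁) = 44840 m/s; transfer-perihelion v_p = √[μ(2/r₁ − 1/a_t)] = 62840 m/s.
At r₂: circular v_c2 = √(μ/r₂) = 6059 m/s; transfer-aphelion v_a = √[μ(2/r₂ − 1/a_t)] = 1147 m/s.
Δv₂ = v_c2 − v_a = 4911 m/s.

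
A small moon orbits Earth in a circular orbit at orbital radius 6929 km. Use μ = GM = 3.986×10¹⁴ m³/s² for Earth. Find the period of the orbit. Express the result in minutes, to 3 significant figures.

T ≈ 95.7 minutes

r = 6929 km = 6.929×10⁶ m.
Kepler's third law: T = 2π√(r³/μ) = 2π√((6.929×10⁶)³ / 3.986×10¹⁴).
r³/μ = 8.346×10⁵ s², so T = 2π × 9.136×10² = 5.740×10³ s.
Converting: 5.740×10³ s ÷ 60.00 = 95.67 minutes.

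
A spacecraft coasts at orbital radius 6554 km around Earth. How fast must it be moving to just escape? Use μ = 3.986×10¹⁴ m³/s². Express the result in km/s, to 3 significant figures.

r = 6554 km = 6.554×10⁶ m.
Escape speed v_esc = √(2μ/r) = √(2 × 3.986×10¹⁴ / 6.554×10⁶) = √(1.216×10⁸) = 11030 m/s.
= 11.03 km/s.

v_esc ≈ 11.0 km/s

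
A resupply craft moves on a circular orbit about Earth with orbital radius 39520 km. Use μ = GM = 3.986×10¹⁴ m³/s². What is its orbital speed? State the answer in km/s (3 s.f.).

v ≈ 3.18 km/s

r = 39520 km = 3.952×10⁷ m.
For a circular orbit v = √(μ/r) = √(3.986×10¹⁴ / 3.952×10⁷) = √(1.009×10⁷) = 3176 m/s.
That is 3.176 km/s.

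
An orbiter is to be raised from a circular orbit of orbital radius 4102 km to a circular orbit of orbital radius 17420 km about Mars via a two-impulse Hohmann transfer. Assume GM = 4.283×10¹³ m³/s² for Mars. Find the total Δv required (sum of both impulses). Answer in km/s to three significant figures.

r₁ = 4102 km = 4.102×10⁶ m.
r₂ = 17420 km = 1.742×10⁷ m.
Transfer ellipse a_t = (r₁ + r₂)/2 = 1.076×10⁷ m.
At r₁: circular v_c1 = √(μ/r₁) = 3231 m/s; transfer-periapsis v_p = √[μ(2/r₁ − 1/a_t)] = 4111 m/s.
Δv₁ = v_p − v_c1 = 880.0 m/s.
At r₂: circular v_c2 = √(μ/r₂) = 1568 m/s; transfer-apoapsis v_a = √[μ(2/r₂ − 1/a_t)] = 968.1 m/s.
Δv₂ = v_c2 − v_a = 599.9 m/s.
Total Δv = Δv₁ + Δv₂ = 1480 m/s = 1.480 km/s.

Δv_total ≈ 1.48 km/s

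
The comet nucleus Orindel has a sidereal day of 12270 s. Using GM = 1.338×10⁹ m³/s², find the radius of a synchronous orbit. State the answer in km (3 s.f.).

A synchronous orbit has period T, so by Kepler's third law a = (μT²/4π²)^(1/3).
μT²/4π² = 1.338×10⁹ × (1.227×10⁴)² / 39.48 = 5.103×10¹⁵ m³.
a = 1.722×10⁵ m = 172.16 km.

r_sync ≈ 172 km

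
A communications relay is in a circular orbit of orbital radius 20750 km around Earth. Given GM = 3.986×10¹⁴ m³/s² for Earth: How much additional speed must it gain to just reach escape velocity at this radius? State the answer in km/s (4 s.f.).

Δv ≈ 1.815 km/s

r = 20750 km = 2.075×10⁷ m.
Circular speed v_c = √(μ/r) = 4383 m/s.
Escape speed v_esc = √(2μ/r) = √2 × v_c = 6198 m/s.
Δv = v_esc − v_c = 1815 m/s = 1.815 km/s.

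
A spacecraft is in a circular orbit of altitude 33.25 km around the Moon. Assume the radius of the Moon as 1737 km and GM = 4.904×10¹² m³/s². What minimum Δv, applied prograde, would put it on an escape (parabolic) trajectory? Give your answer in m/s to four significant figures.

Δv ≈ 689.4 m/s

r = 1737 + 33.25 = 1770.2 km = 1.7702×10⁶ m.
Circular speed v_c = √(μ/r) = 1664 m/s.
Escape speed v_esc = √(2μ/r) = √2 × v_c = 2354 m/s.
Δv = v_esc − v_c = 689.4 m/s.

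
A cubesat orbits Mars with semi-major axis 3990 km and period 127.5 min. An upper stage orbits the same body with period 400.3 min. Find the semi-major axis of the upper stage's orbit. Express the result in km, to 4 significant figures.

a₂ ≈ 8555 km

Kepler's third law: a³ ∝ T², so a₂ = a₁ (T₂/T₁)^(2/3).
T₂/T₁ = 3.140, (T₂/T₁)^(2/3) = 2.144.
a₂ = 3990 × 2.144 = 8555 km.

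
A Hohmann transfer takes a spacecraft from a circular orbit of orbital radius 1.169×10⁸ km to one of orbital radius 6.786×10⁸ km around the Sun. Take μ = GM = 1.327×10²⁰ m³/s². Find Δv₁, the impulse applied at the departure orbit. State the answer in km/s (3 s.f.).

Δv ≈ 10.3 km/s

r₁ = 1.169×10⁸ km = 1.169×10¹¹ m.
r₂ = 6.786×10⁸ km = 6.786×10¹¹ m.
Transfer ellipse a_t = (r₁ + r₂)/2 = 3.978×10¹¹ m.
At r₁: circular v_c1 = √(μ/r₁) = 33690 m/s; transfer-perihelion v_p = √[μ(2/r₁ − 1/a_t)] = 44010 m/s.
Δv₁ = v_p − v_c1 = 10320 m/s.
= 10.32 km/s.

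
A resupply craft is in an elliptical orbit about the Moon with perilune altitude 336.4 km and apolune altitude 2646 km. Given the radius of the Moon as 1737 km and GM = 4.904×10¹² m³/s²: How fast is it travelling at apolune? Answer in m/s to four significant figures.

v ≈ 847.7 m/s

r_p = 1737 + 336.4 = 2073.4 km = 2.0734×10⁶ m.
r_a = 1737 + 2646 = 4383.0 km = 4.3830×10⁶ m.
Semi-major axis a = (r_p + r_a)/2 = 3228.2 km = 3.228×10⁶ m.
Vis-viva: v² = μ(2/r − 1/a) = 4.904×10¹² × (4.563×10⁻⁷ − 3.098×10⁻⁷) = 7.186×10⁵ m²/s².
v = 847.7 m/s.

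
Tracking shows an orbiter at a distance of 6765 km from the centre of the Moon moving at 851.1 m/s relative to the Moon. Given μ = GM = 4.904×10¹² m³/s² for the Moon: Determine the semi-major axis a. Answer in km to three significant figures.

a ≈ 6760 km

r = 6.765×10⁶ m.
Vis-viva rearranged: 1/a = 2/r − v²/μ = 2.956×10⁻⁷ − 1.477×10⁻⁷ = 1.479×10⁻⁷ m⁻¹.
a = 6.760×10⁶ m = 6760.0 km.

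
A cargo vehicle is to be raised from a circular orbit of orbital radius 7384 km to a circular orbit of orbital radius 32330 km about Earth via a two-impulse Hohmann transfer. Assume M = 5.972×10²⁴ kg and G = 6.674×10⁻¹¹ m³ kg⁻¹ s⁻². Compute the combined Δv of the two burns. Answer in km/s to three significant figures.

μ = GM = 6.674×10⁻¹¹ × 5.972×10²⁴ = 3.986×10¹⁴ m³/s².
r₁ = 7384 km = 7.384×10⁶ m.
r₂ = 32330 km = 3.233×10⁷ m.
Transfer ellipse a_t = (r₁ + r₂)/2 = 1.986×10⁷ m.
At r₁: circular v_c1 = √(μ/r₁) = 7347 m/s; transfer-perigee v_p = √[μ(2/r₁ − 1/a_t)] = 9375 m/s.
Δv₁ = v_p − v_c1 = 2028 m/s.
At r₂: circular v_c2 = √(μ/r₂) = 3511 m/s; transfer-apogee v_a = √[μ(2/r₂ − 1/a_t)] = 2141 m/s.
Δv₂ = v_c2 − v_a = 1370 m/s.
Total Δv = Δv₁ + Δv₂ = 3398 m/s = 3.398 km/s.

Δv_total ≈ 3.40 km/s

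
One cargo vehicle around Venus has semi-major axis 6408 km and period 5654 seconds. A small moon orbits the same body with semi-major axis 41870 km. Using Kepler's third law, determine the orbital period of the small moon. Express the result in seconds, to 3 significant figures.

T₂ ≈ 94400 seconds

Kepler's third law: T² ∝ a³, so T₂ = T₁ (a₂/a₁)^(3/2).
a₂/a₁ = 6.534, (a₂/a₁)^(3/2) = 16.70.
T₂ = 5654 × 16.70 = 94430 seconds.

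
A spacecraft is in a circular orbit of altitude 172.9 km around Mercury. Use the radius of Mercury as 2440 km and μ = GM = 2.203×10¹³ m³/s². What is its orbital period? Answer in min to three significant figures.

T ≈ 94.2 min

r = 2440 + 172.9 = 2612.9 km = 2.6129×10⁶ m.
Kepler's third law: T = 2π√(r³/μ) = 2π√((2.613×10⁶)³ / 2.203×10¹³).
r³/μ = 8.098×10⁵ s², so T = 2π × 8.999×10² = 5.654×10³ s.
Converting: 5.654×10³ s ÷ 60.00 = 94.23 min.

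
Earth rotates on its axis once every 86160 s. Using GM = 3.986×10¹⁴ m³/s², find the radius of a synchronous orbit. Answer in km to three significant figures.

A synchronous orbit has period T, so by Kepler's third law a = (μT²/4π²)^(1/3).
μT²/4π² = 3.986×10¹⁴ × (8.616×10⁴)² / 39.48 = 7.495×10²² m³.
a = 4.216×10⁷ m = 42163 km.

r_sync ≈ 42200 km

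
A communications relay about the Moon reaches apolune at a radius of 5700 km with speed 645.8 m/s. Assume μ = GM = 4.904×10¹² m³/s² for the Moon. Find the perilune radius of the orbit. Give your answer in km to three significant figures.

perilune radius ≈ 1820 km

r_a = 5.700×10⁶ m.
Specific energy ε = v²/2 − μ/r = -6.518×10⁵ J/kg, so a = −μ/(2ε) = 3.762×10⁶ m.
The apsides satisfy r_p + r_a = 2a, so the perilune radius is 2a − r_a = 1.824×10⁶ m = 1823.5 km.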